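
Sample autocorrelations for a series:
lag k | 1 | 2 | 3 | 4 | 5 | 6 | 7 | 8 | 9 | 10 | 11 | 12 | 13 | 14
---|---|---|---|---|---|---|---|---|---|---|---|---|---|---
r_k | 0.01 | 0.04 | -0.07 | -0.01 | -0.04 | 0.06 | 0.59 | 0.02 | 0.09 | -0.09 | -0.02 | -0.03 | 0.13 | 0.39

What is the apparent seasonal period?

7

The largest autocorrelation is r_7 = 0.59, with a weaker echo at lag 14 (0.39); the remaining lags stay at or below 0.13.
The dominant spike at lag 7 indicates a seasonal period of 7.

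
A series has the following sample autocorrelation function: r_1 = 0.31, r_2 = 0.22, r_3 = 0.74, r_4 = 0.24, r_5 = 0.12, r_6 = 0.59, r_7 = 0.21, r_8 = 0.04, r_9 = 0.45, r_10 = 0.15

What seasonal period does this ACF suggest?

3

The largest autocorrelation is r_3 = 0.74, with weaker echoes at lags 6 (0.59) and 9 (0.45); the remaining lags stay at or below 0.31. The elevated value at lag 1 (0.31), dropping to 0.22 at lag 2, reflects decaying short-term dependence rather than seasonality.
The dominant spike at lag 3 indicates a seasonal period of 3.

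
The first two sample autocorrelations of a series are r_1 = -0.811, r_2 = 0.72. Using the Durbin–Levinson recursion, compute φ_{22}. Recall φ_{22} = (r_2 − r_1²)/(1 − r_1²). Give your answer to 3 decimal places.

0.182

φ_{22} = (r_2 − r_1²) / (1 − r_1²)
r_1² = (-0.811)² = 0.657721
Numerator = 0.72 − 0.6577 = 0.0623; denominator = 1 − 0.6577 = 0.3423
φ_{22} = 0.0623 / 0.3423 = 0.182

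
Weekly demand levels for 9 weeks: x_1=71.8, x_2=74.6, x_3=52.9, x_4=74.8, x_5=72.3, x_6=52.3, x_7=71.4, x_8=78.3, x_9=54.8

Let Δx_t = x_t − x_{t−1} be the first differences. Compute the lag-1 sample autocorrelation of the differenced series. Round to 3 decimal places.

-0.414

First differences Δx: 2.8, -21.7, 21.9, -2.5, -20.0, 19.1, 6.9, -23.5
Mean of differences = -2.1250
Numerator Σ(Δx_t−Δx̄)(Δx_{t+1}−Δx̄) = -949.7531
Denominator Σ(Δx_t−Δx̄)² = 2293.1350
r_1(Δx) = -949.7531 / 2293.1350 = -0.414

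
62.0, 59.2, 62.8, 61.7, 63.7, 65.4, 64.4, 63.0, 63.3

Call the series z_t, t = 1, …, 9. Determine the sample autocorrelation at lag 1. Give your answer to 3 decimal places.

Mean z̄ = (62.0 + 59.2 + 62.8 + 61.7 + 63.7 + 65.4 + 64.4 + 63.0 + 63.3)/9 = 62.8333
Numerator Σ_{t=1}^{8}(z_t−z̄)(z_{t+1}−z̄) = 8.7889
Denominator Σ(z_t−z̄)² = 25.2200
r_1 = 8.7889 / 25.2200 = 0.348

0.348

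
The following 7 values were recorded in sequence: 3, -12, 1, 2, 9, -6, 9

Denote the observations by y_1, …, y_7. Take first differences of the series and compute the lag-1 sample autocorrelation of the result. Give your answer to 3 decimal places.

First differences Δy: -15, 13, 1, 7, -15, 15
Mean of differences = 1.0000
Numerator Σ(Δy_t−Δȳ)(Δy_{t+1}−Δȳ) = -512.0000
Denominator Σ(Δy_t−Δȳ)² = 888.0000
r_1(Δy) = -512.0000 / 888.0000 = -0.577

-0.577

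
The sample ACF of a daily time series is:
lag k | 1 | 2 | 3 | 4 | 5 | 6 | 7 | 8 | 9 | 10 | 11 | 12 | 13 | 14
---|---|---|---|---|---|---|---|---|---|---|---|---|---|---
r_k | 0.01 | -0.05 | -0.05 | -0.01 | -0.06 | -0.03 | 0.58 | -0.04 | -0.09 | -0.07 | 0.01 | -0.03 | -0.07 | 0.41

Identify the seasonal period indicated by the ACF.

7

The largest autocorrelation is r_7 = 0.58, with a weaker echo at lag 14 (0.41); the remaining lags stay at or below 0.01.
The dominant spike at lag 7 indicates a seasonal period of 7.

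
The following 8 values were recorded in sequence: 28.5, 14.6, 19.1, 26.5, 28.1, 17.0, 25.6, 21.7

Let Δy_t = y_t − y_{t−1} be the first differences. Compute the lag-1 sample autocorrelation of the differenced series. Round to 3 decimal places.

First differences Δy: -13.9, 4.5, 7.4, 1.6, -11.1, 8.6, -3.9
Mean of differences = -0.9714
Numerator Σ(Δy_t−Δȳ)(Δy_{t+1}−Δȳ) = -154.4280
Denominator Σ(Δy_t−Δȳ)² = 476.5543
r_1(Δy) = -154.4280 / 476.5543 = -0.324

-0.324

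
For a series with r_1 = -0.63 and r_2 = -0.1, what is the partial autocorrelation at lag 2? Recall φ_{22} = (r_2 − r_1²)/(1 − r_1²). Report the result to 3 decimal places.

φ_{22} = (r_2 − r_1²) / (1 − r_1²)
r_1² = (-0.63)² = 0.3969
Numerator = -0.1 − 0.3969 = -0.4969; denominator = 1 − 0.3969 = 0.6031
φ_{22} = -0.4969 / 0.6031 = -0.824

-0.824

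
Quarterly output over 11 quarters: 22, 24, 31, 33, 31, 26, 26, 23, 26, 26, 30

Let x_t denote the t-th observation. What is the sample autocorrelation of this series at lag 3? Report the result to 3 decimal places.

-0.599

Mean x̄ = (22 + 24 + 31 + 33 + 31 + 26 + 26 + 23 + 26 + 26 + 30)/11 = 27.0909
Numerator Σ_{t=1}^{8}(x_t−x̄)(x_{t+3}−x̄) = -78.3884
Denominator Σ(x_t−x̄)² = 130.9091
r_3 = -78.3884 / 130.9091 = -0.599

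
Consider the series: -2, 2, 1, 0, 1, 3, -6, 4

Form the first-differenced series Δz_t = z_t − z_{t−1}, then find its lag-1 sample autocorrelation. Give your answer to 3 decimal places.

-0.522

First differences Δz: 4, -1, -1, 1, 2, -9, 10
Mean of differences = 0.8571
Numerator Σ(Δz_t−Δz̄)(Δz_{t+1}−Δz̄) = -103.8776
Denominator Σ(Δz_t−Δz̄)² = 198.8571
r_1(Δz) = -103.8776 / 198.8571 = -0.522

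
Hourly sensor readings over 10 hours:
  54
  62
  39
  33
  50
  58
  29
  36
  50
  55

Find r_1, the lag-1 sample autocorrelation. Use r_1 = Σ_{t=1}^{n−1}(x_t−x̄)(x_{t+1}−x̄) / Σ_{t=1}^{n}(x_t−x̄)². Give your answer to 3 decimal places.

Mean x̄ = (54 + 62 + 39 + 33 + 50 + 58 + 29 + 36 + 50 + 55)/10 = 46.6000
Numerator Σ_{t=1}^{9}(x_t−x̄)(x_{t+1}−x̄) = 71.2400
Denominator Σ(x_t−x̄)² = 1180.4000
r_1 = 71.2400 / 1180.4000 = 0.060

0.060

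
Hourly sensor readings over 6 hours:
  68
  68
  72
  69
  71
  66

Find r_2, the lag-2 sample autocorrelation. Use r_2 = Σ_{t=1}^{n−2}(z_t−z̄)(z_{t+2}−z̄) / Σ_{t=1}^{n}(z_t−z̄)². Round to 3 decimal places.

Mean z̄ = (68 + 68 + 72 + 69 + 71 + 66)/6 = 69.0000
Deviations from mean: -1.0000, -1.0000, 3.0000, 0.0000, 2.0000, -3.0000
Numerator Σ_{t=1}^{4}(z_t−z̄)(z_{t+2}−z̄) = 3.0000
Denominator Σ(z_t−z̄)² = 24.0000
r_2 = 3.0000 / 24.0000 = 0.125

0.125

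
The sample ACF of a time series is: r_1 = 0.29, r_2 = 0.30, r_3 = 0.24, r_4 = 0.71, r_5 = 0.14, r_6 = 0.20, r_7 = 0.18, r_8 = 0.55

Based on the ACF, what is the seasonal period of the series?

The largest autocorrelation is r_4 = 0.71, with a weaker echo at lag 8 (0.55); the remaining lags stay at or below 0.30.
The dominant spike at lag 4 indicates a seasonal period of 4.

4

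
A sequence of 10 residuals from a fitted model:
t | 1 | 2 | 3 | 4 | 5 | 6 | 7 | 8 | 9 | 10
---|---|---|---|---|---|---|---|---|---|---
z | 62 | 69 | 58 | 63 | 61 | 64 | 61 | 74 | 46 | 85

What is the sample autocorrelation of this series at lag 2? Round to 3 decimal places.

0.315

Mean z̄ = (62 + 69 + 58 + 63 + 61 + 64 + 61 + 74 + 46 + 85)/10 = 64.3000
Numerator Σ_{t=1}^{8}(z_t−z̄)(z_{t+2}−z̄) = 298.7200
Denominator Σ(z_t−z̄)² = 948.1000
r_2 = 298.7200 / 948.1000 = 0.315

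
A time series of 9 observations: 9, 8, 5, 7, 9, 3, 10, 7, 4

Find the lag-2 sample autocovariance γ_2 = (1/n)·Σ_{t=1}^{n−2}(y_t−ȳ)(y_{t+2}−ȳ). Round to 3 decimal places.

Mean ȳ = (9 + 8 + 5 + 7 + 9 + 3 + 10 + 7 + 4)/9 = 6.8889
Σ_{t=1}^{7}(y_t−ȳ)(y_{t+2}−ȳ) = -11.1358
γ_2 = -11.1358 / 9 = -1.237

-1.237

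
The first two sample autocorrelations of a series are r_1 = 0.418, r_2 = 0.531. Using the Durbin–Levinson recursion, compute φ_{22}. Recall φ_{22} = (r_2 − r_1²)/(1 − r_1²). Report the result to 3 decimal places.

0.432

φ_{22} = (r_2 − r_1²) / (1 − r_1²)
r_1² = (0.418)² = 0.174724
Numerator = 0.531 − 0.1747 = 0.3563; denominator = 1 − 0.1747 = 0.8253
φ_{22} = 0.3563 / 0.8253 = 0.432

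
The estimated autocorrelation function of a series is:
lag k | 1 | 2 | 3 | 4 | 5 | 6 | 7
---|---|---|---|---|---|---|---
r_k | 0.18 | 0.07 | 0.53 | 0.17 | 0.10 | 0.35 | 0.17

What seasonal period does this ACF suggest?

3

The largest autocorrelation is r_3 = 0.53, with a weaker echo at lag 6 (0.35); the remaining lags stay at or below 0.18.
The dominant spike at lag 3 indicates a seasonal period of 3.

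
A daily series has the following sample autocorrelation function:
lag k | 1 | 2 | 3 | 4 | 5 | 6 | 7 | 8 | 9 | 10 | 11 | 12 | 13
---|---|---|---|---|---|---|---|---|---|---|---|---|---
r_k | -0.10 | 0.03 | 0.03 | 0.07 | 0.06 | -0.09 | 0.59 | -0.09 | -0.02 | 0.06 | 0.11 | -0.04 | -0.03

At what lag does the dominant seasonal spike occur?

The largest autocorrelation is r_7 = 0.59; the remaining lags stay at or below 0.11.
The dominant spike at lag 7 indicates a seasonal period of 7.

7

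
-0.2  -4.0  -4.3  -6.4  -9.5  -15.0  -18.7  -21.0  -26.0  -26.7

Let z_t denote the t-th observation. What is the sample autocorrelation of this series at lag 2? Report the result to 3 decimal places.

0.442

Mean z̄ = (-0.2 − 4.0 − 4.3 − 6.4 − 9.5 − 15.0 − 18.7 − 21.0 − 26.0 − 26.7)/10 = -13.1800
Numerator Σ_{t=1}^{8}(z_t−z̄)(z_{t+2}−z̄) = 368.2532
Denominator Σ(z_t−z̄)² = 833.1960
r_2 = 368.2532 / 833.1960 = 0.442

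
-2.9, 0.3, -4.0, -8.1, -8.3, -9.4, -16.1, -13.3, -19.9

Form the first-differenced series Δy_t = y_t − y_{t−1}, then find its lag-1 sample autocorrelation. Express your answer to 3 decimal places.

-0.546

First differences Δy: 3.2, -4.3, -4.1, -0.2, -1.1, -6.7, 2.8, -6.6
Mean of differences = -2.1250
Numerator Σ(Δy_t−Δȳ)(Δy_{t+1}−Δȳ) = -58.3756
Denominator Σ(Δy_t−Δȳ)² = 106.9550
r_1(Δy) = -58.3756 / 106.9550 = -0.546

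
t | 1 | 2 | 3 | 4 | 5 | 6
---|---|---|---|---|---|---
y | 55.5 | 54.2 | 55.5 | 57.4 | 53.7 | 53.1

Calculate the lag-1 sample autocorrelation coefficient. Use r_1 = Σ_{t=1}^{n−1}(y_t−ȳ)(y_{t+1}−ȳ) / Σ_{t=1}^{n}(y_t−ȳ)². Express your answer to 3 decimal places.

Mean ȳ = (55.5 + 54.2 + 55.5 + 57.4 + 53.7 + 53.1)/6 = 54.9000
Deviations from mean: 0.6000, -0.7000, 0.6000, 2.5000, -1.2000, -1.8000
Numerator Σ_{t=1}^{5}(y_t−ȳ)(y_{t+1}−ȳ) = -0.1800
Denominator Σ(y_t−ȳ)² = 12.1400
r_1 = -0.1800 / 12.1400 = -0.015

-0.015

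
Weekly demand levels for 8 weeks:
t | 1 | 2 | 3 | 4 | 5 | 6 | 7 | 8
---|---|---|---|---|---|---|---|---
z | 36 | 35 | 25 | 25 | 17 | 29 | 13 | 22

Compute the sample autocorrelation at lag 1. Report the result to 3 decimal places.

0.149

Mean z̄ = (36 + 35 + 25 + 25 + 17 + 29 + 13 + 22)/8 = 25.2500
Σ(z_t−z̄)(z_{t+1}−z̄) = (104.8125) + (-2.4375) + (0.0625) + (2.0625) + (-30.9375) + (-45.9375) + (39.8125) = 67.4375
Denominator Σ(z_t−z̄)² = 453.5000
r_1 = 67.4375 / 453.5000 = 0.149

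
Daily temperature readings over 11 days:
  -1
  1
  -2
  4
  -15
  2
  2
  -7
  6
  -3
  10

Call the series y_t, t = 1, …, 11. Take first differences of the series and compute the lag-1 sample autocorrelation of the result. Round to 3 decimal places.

-0.681

First differences Δy: 2, -3, 6, -19, 17, 0, -9, 13, -9, 13
Mean of differences = 1.1000
Numerator Σ(Δy_t−Δȳ)(Δy_{t+1}−Δȳ) = -808.8100
Denominator Σ(Δy_t−Δȳ)² = 1186.9000
r_1(Δy) = -808.8100 / 1186.9000 = -0.681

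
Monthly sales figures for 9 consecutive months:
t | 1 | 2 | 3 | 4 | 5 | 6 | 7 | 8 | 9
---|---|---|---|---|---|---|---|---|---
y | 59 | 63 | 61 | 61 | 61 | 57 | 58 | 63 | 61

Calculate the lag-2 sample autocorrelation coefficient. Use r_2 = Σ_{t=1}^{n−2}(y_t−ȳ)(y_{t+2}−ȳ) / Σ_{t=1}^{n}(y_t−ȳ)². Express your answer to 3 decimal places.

Mean ȳ = (59 + 63 + 61 + 61 + 61 + 57 + 58 + 63 + 61)/9 = 60.4444
Σ(y_t−ȳ)(y_{t+2}−ȳ) = (-0.8025) + (1.4198) + (0.3086) + (-1.9136) + (-1.3580) + (-8.8025) + (-1.3580) = -12.5062
Denominator Σ(y_t−ȳ)² = 34.2222
r_2 = -12.5062 / 34.2222 = -0.365

-0.365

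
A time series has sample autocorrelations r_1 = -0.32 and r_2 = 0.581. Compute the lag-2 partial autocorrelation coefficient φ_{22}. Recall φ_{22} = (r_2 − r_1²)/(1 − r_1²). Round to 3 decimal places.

φ_{22} = (r_2 − r_1²) / (1 − r_1²)
r_1² = (-0.32)² = 0.1024
Numerator = 0.581 − 0.1024 = 0.4786; denominator = 1 − 0.1024 = 0.8976
φ_{22} = 0.4786 / 0.8976 = 0.533

0.533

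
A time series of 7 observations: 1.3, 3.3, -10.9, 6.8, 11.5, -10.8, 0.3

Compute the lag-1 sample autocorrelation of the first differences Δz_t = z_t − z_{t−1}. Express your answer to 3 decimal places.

-0.475

First differences Δz: 2.0, -14.2, 17.7, 4.7, -22.3, 11.1
Mean of differences = -0.1667
Numerator Σ(Δz_t−Δz̄)(Δz_{t+1}−Δz̄) = -551.2678
Denominator Σ(Δz_t−Δz̄)² = 1161.3533
r_1(Δz) = -551.2678 / 1161.3533 = -0.475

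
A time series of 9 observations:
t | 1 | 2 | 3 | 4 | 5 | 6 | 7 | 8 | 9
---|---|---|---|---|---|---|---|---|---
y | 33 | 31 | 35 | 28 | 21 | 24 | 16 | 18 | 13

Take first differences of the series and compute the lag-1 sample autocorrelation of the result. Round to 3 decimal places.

First differences Δy: -2, 4, -7, -7, 3, -8, 2, -5
Mean of differences = -2.5000
Numerator Σ(Δy_t−Δȳ)(Δy_{t+1}−Δȳ) = -96.7500
Denominator Σ(Δy_t−Δȳ)² = 170.0000
r_1(Δy) = -96.7500 / 170.0000 = -0.569

-0.569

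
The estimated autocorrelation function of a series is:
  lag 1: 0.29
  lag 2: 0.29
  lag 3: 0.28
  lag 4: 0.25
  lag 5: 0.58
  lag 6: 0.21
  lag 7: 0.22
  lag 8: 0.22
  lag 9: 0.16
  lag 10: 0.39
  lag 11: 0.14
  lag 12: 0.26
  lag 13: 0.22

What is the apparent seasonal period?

The largest autocorrelation is r_5 = 0.58, with a weaker echo at lag 10 (0.39); the remaining lags stay at or below 0.29.
The dominant spike at lag 5 indicates a seasonal period of 5.

5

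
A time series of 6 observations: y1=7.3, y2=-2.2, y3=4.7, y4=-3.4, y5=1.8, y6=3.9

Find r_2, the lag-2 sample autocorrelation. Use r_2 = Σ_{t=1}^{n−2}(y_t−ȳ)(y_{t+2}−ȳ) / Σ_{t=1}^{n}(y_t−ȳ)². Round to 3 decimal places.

0.306

Mean ȳ = (7.3 − 2.2 + 4.7 − 3.4 + 1.8 + 3.9)/6 = 2.0167
Numerator Σ_{t=1}^{4}(y_t−ȳ)(y_{t+2}−ȳ) = 26.2344
Denominator Σ(y_t−ȳ)² = 85.8283
r_2 = 26.2344 / 85.8283 = 0.306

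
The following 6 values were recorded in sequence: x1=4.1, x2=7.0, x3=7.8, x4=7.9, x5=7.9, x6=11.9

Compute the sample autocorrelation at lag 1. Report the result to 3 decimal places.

Mean x̄ = (4.1 + 7.0 + 7.8 + 7.9 + 7.9 + 11.9)/6 = 7.7667
Deviations from mean: -3.6667, -0.7667, 0.0333, 0.1333, 0.1333, 4.1333
Numerator Σ_{t=1}^{5}(x_t−x̄)(x_{t+1}−x̄) = 3.3589
Denominator Σ(x_t−x̄)² = 31.1533
r_1 = 3.3589 / 31.1533 = 0.108

0.108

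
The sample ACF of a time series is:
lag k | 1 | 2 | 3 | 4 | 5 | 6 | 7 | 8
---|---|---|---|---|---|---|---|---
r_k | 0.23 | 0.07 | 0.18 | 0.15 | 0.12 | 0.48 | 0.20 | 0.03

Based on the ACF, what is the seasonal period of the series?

The largest autocorrelation is r_6 = 0.48; the remaining lags stay at or below 0.23. The elevated value at lag 1 (0.23), dropping to 0.07 at lag 2, reflects decaying short-term dependence rather than seasonality.
The dominant spike at lag 6 indicates a seasonal period of 6.

6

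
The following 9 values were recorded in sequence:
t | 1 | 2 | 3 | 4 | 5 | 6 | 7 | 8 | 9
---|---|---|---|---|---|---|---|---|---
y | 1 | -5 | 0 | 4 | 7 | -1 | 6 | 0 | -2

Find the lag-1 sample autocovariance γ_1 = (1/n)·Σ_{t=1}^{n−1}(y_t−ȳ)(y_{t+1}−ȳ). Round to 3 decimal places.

-0.384

Mean ȳ = (1 − 5 + 0 + 4 + 7 − 1 + 6 + 0 − 2)/9 = 1.1111
Σ_{t=1}^{8}(y_t−ȳ)(y_{t+1}−ȳ) = -3.4568
γ_1 = -3.4568 / 9 = -0.384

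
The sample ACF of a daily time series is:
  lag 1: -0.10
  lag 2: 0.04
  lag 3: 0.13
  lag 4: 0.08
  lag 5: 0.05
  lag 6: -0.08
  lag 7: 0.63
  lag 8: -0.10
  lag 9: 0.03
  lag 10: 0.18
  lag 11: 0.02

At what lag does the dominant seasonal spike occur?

The largest autocorrelation is r_7 = 0.63; the remaining lags stay at or below 0.18.
The dominant spike at lag 7 indicates a seasonal period of 7.

7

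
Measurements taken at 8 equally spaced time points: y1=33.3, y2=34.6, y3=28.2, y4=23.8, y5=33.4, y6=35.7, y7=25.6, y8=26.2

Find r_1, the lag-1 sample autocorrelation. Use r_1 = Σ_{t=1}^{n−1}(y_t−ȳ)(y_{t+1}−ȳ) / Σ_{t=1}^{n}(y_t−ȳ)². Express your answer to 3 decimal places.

0.052

Mean ȳ = (33.3 + 34.6 + 28.2 + 23.8 + 33.4 + 35.7 + 25.6 + 26.2)/8 = 30.1000
Numerator Σ_{t=1}^{7}(y_t−ȳ)(y_{t+1}−ȳ) = 7.8600
Denominator Σ(y_t−ȳ)² = 151.5000
r_1 = 7.8600 / 151.5000 = 0.052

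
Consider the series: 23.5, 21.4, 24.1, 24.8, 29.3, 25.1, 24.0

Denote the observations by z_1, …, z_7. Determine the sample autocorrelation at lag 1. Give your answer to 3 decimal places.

Mean z̄ = (23.5 + 21.4 + 24.1 + 24.8 + 29.3 + 25.1 + 24.0)/7 = 24.6000
Deviations from mean: -1.1000, -3.2000, -0.5000, 0.2000, 4.7000, 0.5000, -0.6000
Numerator Σ_{t=1}^{6}(z_t−z̄)(z_{t+1}−z̄) = 8.0100
Denominator Σ(z_t−z̄)² = 34.4400
r_1 = 8.0100 / 34.4400 = 0.233

0.233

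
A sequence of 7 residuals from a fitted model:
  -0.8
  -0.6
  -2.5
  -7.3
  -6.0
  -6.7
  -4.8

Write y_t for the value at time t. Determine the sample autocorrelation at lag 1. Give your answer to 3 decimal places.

0.531

Mean ȳ = (-0.8 − 0.6 − 2.5 − 7.3 − 6.0 − 6.7 − 4.8)/7 = -4.1000
Deviations from mean: 3.3000, 3.5000, 1.6000, -3.2000, -1.9000, -2.6000, -0.7000
Σ(y_t−ȳ)(y_{t+1}−ȳ) = (11.5500) + (5.6000) + (-5.1200) + (6.0800) + (4.9400) + (1.8200) = 24.8700
Denominator Σ(y_t−ȳ)² = 46.8000
r_1 = 24.8700 / 46.8000 = 0.531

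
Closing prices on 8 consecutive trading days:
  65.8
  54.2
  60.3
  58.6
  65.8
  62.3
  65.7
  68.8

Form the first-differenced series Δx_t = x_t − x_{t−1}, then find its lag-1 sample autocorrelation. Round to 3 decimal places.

-0.483

First differences Δx: -11.6, 6.1, -1.7, 7.2, -3.5, 3.4, 3.1
Mean of differences = 0.4286
Numerator Σ(Δx_t−Δx̄)(Δx_{t+1}−Δx̄) = -125.0422
Denominator Σ(Δx_t−Δx̄)² = 258.6343
r_1(Δx) = -125.0422 / 258.6343 = -0.483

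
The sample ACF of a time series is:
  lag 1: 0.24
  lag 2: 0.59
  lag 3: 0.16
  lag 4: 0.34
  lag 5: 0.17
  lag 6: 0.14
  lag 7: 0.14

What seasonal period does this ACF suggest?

2

The largest autocorrelation is r_2 = 0.59, with a weaker echo at lag 4 (0.34); the remaining lags stay at or below 0.24.
The dominant spike at lag 2 indicates a seasonal period of 2.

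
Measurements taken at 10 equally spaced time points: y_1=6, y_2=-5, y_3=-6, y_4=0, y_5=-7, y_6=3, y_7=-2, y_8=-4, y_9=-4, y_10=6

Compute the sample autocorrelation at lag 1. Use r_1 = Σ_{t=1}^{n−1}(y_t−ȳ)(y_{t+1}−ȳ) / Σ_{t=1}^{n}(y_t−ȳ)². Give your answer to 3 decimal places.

-0.291

Mean ȳ = (6 − 5 − 6 + 0 − 7 + 3 − 2 − 4 − 4 + 6)/10 = -1.3000
Numerator Σ_{t=1}^{9}(y_t−ȳ)(y_{t+1}−ȳ) = -61.1900
Denominator Σ(y_t−ȳ)² = 210.1000
r_1 = -61.1900 / 210.1000 = -0.291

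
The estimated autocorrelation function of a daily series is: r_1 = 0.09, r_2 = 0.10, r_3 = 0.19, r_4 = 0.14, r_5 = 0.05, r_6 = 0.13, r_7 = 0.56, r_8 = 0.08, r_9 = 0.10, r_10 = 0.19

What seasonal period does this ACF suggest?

The largest autocorrelation is r_7 = 0.56; the remaining lags stay at or below 0.19.
The dominant spike at lag 7 indicates a seasonal period of 7.

7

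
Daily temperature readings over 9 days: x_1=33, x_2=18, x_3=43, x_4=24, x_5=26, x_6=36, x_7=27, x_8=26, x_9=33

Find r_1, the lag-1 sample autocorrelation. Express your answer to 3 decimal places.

-0.662

Mean x̄ = (33 + 18 + 43 + 24 + 26 + 36 + 27 + 26 + 33)/9 = 29.5556
Numerator Σ_{t=1}^{8}(x_t−x̄)(x_{t+1}−x̄) = -292.6420
Denominator Σ(x_t−x̄)² = 442.2222
r_1 = -292.6420 / 442.2222 = -0.662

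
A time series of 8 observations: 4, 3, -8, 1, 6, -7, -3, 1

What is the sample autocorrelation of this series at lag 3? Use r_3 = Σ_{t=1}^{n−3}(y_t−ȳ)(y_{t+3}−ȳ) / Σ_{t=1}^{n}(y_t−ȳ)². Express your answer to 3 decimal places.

0.452

Mean ȳ = (4 + 3 − 8 + 1 + 6 − 7 − 3 + 1)/8 = -0.3750
Deviations from mean: 4.3750, 3.3750, -7.6250, 1.3750, 6.3750, -6.6250, -2.6250, 1.3750
Σ(y_t−ȳ)(y_{t+3}−ȳ) = (6.0156) + (21.5156) + (50.5156) + (-3.6094) + (8.7656) = 83.2031
Denominator Σ(y_t−ȳ)² = 183.8750
r_3 = 83.2031 / 183.8750 = 0.452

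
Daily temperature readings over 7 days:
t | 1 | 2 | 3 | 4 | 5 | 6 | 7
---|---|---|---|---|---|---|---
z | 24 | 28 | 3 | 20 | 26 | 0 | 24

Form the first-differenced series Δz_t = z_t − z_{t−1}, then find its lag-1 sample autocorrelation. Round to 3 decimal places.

First differences Δz: 4, -25, 17, 6, -26, 24
Mean of differences = 0.0000
Numerator Σ(Δz_t−Δz̄)(Δz_{t+1}−Δz̄) = -1203.0000
Denominator Σ(Δz_t−Δz̄)² = 2218.0000
r_1(Δz) = -1203.0000 / 2218.0000 = -0.542

-0.542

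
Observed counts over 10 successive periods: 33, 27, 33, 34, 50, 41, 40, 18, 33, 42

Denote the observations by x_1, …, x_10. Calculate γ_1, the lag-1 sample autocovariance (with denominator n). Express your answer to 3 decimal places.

7.439

Mean x̄ = (33 + 27 + 33 + 34 + 50 + 41 + 40 + 18 + 33 + 42)/10 = 35.1000
Σ_{t=1}^{9}(x_t−x̄)(x_{t+1}−x̄) = 74.3900
γ_1 = 74.3900 / 10 = 7.439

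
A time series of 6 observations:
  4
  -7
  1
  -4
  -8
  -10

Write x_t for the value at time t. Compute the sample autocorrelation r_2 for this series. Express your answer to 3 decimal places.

Mean x̄ = (4 − 7 + 1 − 4 − 8 − 10)/6 = -4.0000
Deviations from mean: 8.0000, -3.0000, 5.0000, 0.0000, -4.0000, -6.0000
Σ(x_t−x̄)(x_{t+2}−x̄) = (40.0000) + (0.0000) + (-20.0000) + (0.0000) = 20.0000
Denominator Σ(x_t−x̄)² = 150.0000
r_2 = 20.0000 / 150.0000 = 0.133

0.133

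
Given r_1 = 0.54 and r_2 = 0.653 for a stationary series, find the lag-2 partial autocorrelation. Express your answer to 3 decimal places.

φ_{22} = (r_2 − r_1²) / (1 − r_1²)
r_1² = (0.54)² = 0.2916
Numerator = 0.653 − 0.2916 = 0.3614; denominator = 1 − 0.2916 = 0.7084
φ_{22} = 0.3614 / 0.7084 = 0.510

0.510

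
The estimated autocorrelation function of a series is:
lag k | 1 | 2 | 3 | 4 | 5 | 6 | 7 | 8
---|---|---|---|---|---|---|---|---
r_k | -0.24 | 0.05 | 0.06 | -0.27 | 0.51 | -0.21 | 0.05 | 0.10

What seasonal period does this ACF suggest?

The largest autocorrelation is r_5 = 0.51; the remaining lags stay at or below 0.10.
The dominant spike at lag 5 indicates a seasonal period of 5.

5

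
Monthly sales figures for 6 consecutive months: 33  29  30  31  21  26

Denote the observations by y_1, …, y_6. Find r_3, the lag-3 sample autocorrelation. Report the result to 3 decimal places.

Mean ȳ = (33 + 29 + 30 + 31 + 21 + 26)/6 = 28.3333
Numerator Σ_{t=1}^{3}(y_t−ȳ)(y_{t+3}−ȳ) = 3.6667
Denominator Σ(y_t−ȳ)² = 91.3333
r_3 = 3.6667 / 91.3333 = 0.040

0.040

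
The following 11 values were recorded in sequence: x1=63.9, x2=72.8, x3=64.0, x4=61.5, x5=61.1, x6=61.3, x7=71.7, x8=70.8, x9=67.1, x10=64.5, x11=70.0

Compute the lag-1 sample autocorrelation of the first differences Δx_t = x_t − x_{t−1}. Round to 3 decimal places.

-0.186

First differences Δx: 8.9, -8.8, -2.5, -0.4, 0.2, 10.4, -0.9, -3.7, -2.6, 5.5
Mean of differences = 0.6100
Numerator Σ(Δx_t−Δx̄)(Δx_{t+1}−Δx̄) = -59.3391
Denominator Σ(Δx_t−Δx̄)² = 319.0490
r_1(Δx) = -59.3391 / 319.0490 = -0.186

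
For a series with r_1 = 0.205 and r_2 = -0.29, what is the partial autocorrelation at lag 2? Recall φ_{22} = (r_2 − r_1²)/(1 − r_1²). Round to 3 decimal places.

φ_{22} = (r_2 − r_1²) / (1 − r_1²)
r_1² = (0.205)² = 0.042025
Numerator = -0.29 − 0.0420 = -0.3320; denominator = 1 − 0.0420 = 0.9580
φ_{22} = -0.3320 / 0.9580 = -0.347

-0.347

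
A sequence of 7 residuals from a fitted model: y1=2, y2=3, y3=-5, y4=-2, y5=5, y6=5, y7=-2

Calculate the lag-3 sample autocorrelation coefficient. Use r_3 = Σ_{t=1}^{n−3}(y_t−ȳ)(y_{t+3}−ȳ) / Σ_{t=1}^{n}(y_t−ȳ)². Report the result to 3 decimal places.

Mean ȳ = (2 + 3 − 5 − 2 + 5 + 5 − 2)/7 = 0.8571
Deviations from mean: 1.1429, 2.1429, -5.8571, -2.8571, 4.1429, 4.1429, -2.8571
Numerator Σ_{t=1}^{4}(y_t−ȳ)(y_{t+3}−ȳ) = -10.4898
Denominator Σ(y_t−ȳ)² = 90.8571
r_3 = -10.4898 / 90.8571 = -0.115

-0.115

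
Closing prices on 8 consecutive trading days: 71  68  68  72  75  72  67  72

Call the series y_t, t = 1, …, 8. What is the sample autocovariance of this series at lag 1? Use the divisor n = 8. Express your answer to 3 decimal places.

Mean ȳ = (71 + 68 + 68 + 72 + 75 + 72 + 67 + 72)/8 = 70.6250
Deviations: 0.3750, -2.6250, -2.6250, 1.3750, 4.3750, 1.3750, -3.6250, 1.3750
Σ_{t=1}^{7}(y_t−ȳ)(y_{t+1}−ȳ) = 4.3594
γ_1 = 4.3594 / 8 = 0.545

0.545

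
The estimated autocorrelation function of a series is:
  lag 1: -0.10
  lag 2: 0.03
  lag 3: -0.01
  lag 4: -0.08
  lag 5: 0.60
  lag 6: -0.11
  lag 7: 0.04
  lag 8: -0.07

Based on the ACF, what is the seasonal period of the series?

5

The largest autocorrelation is r_5 = 0.60; the remaining lags stay at or below 0.04.
The dominant spike at lag 5 indicates a seasonal period of 5.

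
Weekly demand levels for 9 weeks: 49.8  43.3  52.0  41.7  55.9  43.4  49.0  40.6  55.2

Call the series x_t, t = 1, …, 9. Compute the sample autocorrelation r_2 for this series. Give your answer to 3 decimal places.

0.539

Mean x̄ = (49.8 + 43.3 + 52.0 + 41.7 + 55.9 + 43.4 + 49.0 + 40.6 + 55.2)/9 = 47.8778
Σ(x_t−x̄)(x_{t+2}−x̄) = (7.9238) + (28.2805) + (33.0694) + (27.6627) + (9.0027) + (32.5883) + (8.2172) = 146.7446
Denominator Σ(x_t−x̄)² = 272.0556
r_2 = 146.7446 / 272.0556 = 0.539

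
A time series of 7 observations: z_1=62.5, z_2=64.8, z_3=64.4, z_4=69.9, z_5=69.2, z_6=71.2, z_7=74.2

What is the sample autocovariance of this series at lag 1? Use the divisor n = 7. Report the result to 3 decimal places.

6.893

Mean z̄ = (62.5 + 64.8 + 64.4 + 69.9 + 69.2 + 71.2 + 74.2)/7 = 68.0286
Σ_{t=1}^{6}(z_t−z̄)(z_{t+1}−z̄) = 48.2535
γ_1 = 48.2535 / 7 = 6.893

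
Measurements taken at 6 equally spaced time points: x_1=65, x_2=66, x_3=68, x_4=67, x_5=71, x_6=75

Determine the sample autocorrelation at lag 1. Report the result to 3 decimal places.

0.340

Mean x̄ = (65 + 66 + 68 + 67 + 71 + 75)/6 = 68.6667
Numerator Σ_{t=1}^{5}(x_t−x̄)(x_{t+1}−x̄) = 23.5556
Denominator Σ(x_t−x̄)² = 69.3333
r_1 = 23.5556 / 69.3333 = 0.340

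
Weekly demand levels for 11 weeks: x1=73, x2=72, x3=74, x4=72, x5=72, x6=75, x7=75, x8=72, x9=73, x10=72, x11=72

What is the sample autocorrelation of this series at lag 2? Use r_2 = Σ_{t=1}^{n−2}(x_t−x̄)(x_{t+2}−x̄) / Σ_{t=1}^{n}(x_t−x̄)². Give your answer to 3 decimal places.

-0.324

Mean x̄ = (73 + 72 + 74 + 72 + 72 + 75 + 75 + 72 + 73 + 72 + 72)/11 = 72.9091
Numerator Σ_{t=1}^{9}(x_t−x̄)(x_{t+2}−x̄) = -4.8347
Denominator Σ(x_t−x̄)² = 14.9091
r_2 = -4.8347 / 14.9091 = -0.324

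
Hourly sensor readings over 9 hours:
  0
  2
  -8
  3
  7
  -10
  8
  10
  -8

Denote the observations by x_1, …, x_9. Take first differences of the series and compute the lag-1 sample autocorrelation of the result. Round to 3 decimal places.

First differences Δx: 2, -10, 11, 4, -17, 18, 2, -18
Mean of differences = -1.0000
Numerator Σ(Δx_t−Δx̄)(Δx_{t+1}−Δx̄) = -453.0000
Denominator Σ(Δx_t−Δx̄)² = 1174.0000
r_1(Δx) = -453.0000 / 1174.0000 = -0.386

-0.386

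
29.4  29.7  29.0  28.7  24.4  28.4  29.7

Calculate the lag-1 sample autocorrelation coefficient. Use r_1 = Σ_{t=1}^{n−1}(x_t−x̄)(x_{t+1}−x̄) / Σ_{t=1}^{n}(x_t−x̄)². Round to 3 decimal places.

0.057

Mean x̄ = (29.4 + 29.7 + 29.0 + 28.7 + 24.4 + 28.4 + 29.7)/7 = 28.4714
Deviations from mean: 0.9286, 1.2286, 0.5286, 0.2286, -4.0714, -0.0714, 1.2286
Σ(x_t−x̄)(x_{t+1}−x̄) = (1.1408) + (0.6494) + (0.1208) + (-0.9306) + (0.2908) + (-0.0878) = 1.1835
Denominator Σ(x_t−x̄)² = 20.7943
r_1 = 1.1835 / 20.7943 = 0.057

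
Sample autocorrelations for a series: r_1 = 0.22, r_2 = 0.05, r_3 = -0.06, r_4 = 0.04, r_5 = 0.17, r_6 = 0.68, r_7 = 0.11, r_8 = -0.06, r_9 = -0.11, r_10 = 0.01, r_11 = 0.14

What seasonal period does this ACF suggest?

The largest autocorrelation is r_6 = 0.68; the remaining lags stay at or below 0.22. The elevated value at lag 1 (0.22), dropping to 0.05 at lag 2, reflects decaying short-term dependence rather than seasonality.
The dominant spike at lag 6 indicates a seasonal period of 6.

6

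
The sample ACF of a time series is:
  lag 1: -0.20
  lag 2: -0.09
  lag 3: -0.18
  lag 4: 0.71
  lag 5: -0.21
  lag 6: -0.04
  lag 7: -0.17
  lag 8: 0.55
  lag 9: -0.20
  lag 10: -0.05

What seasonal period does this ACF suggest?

4

The largest autocorrelation is r_4 = 0.71, with a weaker echo at lag 8 (0.55); the remaining lags stay at or below -0.04.
The dominant spike at lag 4 indicates a seasonal period of 4.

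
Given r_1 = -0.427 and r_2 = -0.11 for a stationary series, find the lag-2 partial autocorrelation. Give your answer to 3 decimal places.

φ_{22} = (r_2 − r_1²) / (1 − r_1²)
r_1² = (-0.427)² = 0.182329
Numerator = -0.11 − 0.1823 = -0.2923; denominator = 1 − 0.1823 = 0.8177
φ_{22} = -0.2923 / 0.8177 = -0.358

-0.358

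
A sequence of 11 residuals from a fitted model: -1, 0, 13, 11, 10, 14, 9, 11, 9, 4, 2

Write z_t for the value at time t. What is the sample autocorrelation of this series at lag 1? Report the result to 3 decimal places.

0.365

Mean z̄ = (-1 + 0 + 13 + 11 + 10 + 14 + 9 + 11 + 9 + 4 + 2)/11 = 7.4545
Numerator Σ_{t=1}^{10}(z_t−z̄)(z_{t+1}−z̄) = 101.6116
Denominator Σ(z_t−z̄)² = 278.7273
r_1 = 101.6116 / 278.7273 = 0.365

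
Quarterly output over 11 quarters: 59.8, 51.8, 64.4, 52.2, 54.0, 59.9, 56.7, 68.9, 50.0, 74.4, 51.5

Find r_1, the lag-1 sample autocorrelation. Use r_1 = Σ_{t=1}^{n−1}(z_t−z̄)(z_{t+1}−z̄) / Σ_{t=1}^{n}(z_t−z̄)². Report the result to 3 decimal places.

Mean z̄ = (59.8 + 51.8 + 64.4 + 52.2 + 54.0 + 59.9 + 56.7 + 68.9 + 50.0 + 74.4 + 51.5)/11 = 58.5091
Numerator Σ_{t=1}^{10}(z_t−z̄)(z_{t+1}−z̄) = -419.5028
Denominator Σ(z_t−z̄)² = 628.7491
r_1 = -419.5028 / 628.7491 = -0.667

-0.667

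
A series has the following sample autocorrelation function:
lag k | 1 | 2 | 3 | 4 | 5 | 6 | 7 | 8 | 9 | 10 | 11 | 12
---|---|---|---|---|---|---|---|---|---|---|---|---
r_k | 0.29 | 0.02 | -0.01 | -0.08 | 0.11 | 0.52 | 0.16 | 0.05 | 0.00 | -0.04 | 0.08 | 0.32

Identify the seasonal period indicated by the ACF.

6

The largest autocorrelation is r_6 = 0.52, with a weaker echo at lag 12 (0.32); the remaining lags stay at or below 0.29. The elevated value at lag 1 (0.29), dropping to 0.02 at lag 2, reflects decaying short-term dependence rather than seasonality.
The dominant spike at lag 6 indicates a seasonal period of 6.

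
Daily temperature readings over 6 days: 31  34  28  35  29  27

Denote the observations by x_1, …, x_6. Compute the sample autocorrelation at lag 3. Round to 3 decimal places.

0.106

Mean x̄ = (31 + 34 + 28 + 35 + 29 + 27)/6 = 30.6667
Deviations from mean: 0.3333, 3.3333, -2.6667, 4.3333, -1.6667, -3.6667
Σ(x_t−x̄)(x_{t+3}−x̄) = (1.4444) + (-5.5556) + (9.7778) = 5.6667
Denominator Σ(x_t−x̄)² = 53.3333
r_3 = 5.6667 / 53.3333 = 0.106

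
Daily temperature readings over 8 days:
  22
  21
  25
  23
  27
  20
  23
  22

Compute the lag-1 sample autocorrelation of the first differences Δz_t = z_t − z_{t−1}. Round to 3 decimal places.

-0.750

First differences Δz: -1, 4, -2, 4, -7, 3, -1
Mean of differences = 0.0000
Numerator Σ(Δz_t−Δz̄)(Δz_{t+1}−Δz̄) = -72.0000
Denominator Σ(Δz_t−Δz̄)² = 96.0000
r_1(Δz) = -72.0000 / 96.0000 = -0.750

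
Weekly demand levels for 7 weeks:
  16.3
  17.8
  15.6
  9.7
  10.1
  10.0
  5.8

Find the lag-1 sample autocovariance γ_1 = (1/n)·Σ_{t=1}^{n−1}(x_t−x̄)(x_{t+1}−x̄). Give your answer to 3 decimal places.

Mean x̄ = (16.3 + 17.8 + 15.6 + 9.7 + 10.1 + 10.0 + 5.8)/7 = 12.1857
Deviations: 4.1143, 5.6143, 3.4143, -2.4857, -2.0857, -2.1857, -6.3857
Σ_{t=1}^{6}(x_t−x̄)(x_{t+1}−x̄) = 57.4812
γ_1 = 57.4812 / 7 = 8.212

8.212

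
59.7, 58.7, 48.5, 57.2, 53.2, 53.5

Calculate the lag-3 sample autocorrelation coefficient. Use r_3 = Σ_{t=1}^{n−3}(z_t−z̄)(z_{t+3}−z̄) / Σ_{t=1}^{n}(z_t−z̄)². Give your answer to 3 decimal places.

Mean z̄ = (59.7 + 58.7 + 48.5 + 57.2 + 53.2 + 53.5)/6 = 55.1333
Deviations from mean: 4.5667, 3.5667, -6.6333, 2.0667, -1.9333, -1.6333
Σ(z_t−z̄)(z_{t+3}−z̄) = (9.4378) + (-6.8956) + (10.8344) = 13.3767
Denominator Σ(z_t−z̄)² = 88.2533
r_3 = 13.3767 / 88.2533 = 0.152

0.152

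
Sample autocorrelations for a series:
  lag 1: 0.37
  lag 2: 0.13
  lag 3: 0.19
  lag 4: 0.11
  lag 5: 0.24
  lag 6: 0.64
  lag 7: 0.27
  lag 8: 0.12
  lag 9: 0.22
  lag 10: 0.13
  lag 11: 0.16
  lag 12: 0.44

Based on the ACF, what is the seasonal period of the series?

The largest autocorrelation is r_6 = 0.64, with a weaker echo at lag 12 (0.44); the remaining lags stay at or below 0.37. The elevated value at lag 1 (0.37), dropping to 0.13 at lag 2, reflects decaying short-term dependence rather than seasonality.
The dominant spike at lag 6 indicates a seasonal period of 6.

6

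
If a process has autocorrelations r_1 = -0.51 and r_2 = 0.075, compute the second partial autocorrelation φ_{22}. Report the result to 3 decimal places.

-0.250

φ_{22} = (r_2 − r_1²) / (1 − r_1²)
r_1² = (-0.51)² = 0.2601
Numerator = 0.075 − 0.2601 = -0.1851; denominator = 1 − 0.2601 = 0.7399
φ_{22} = -0.1851 / 0.7399 = -0.250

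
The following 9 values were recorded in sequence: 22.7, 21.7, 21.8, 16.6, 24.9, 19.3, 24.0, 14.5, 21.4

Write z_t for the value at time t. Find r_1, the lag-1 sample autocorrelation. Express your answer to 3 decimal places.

-0.582

Mean z̄ = (22.7 + 21.7 + 21.8 + 16.6 + 24.9 + 19.3 + 24.0 + 14.5 + 21.4)/9 = 20.7667
Numerator Σ_{t=1}^{8}(z_t−z̄)(z_{t+1}−z̄) = -53.7944
Denominator Σ(z_t−z̄)² = 92.4000
r_1 = -53.7944 / 92.4000 = -0.582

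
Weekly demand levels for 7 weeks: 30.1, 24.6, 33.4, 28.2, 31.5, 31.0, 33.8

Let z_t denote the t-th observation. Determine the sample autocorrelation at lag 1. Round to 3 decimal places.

-0.364

Mean z̄ = (30.1 + 24.6 + 33.4 + 28.2 + 31.5 + 31.0 + 33.8)/7 = 30.3714
Deviations from mean: -0.2714, -5.7714, 3.0286, -2.1714, 1.1286, 0.6286, 3.4286
Σ(z_t−z̄)(z_{t+1}−z̄) = (1.5665) + (-17.4792) + (-6.5763) + (-2.4506) + (0.7094) + (2.1551) = -22.0751
Denominator Σ(z_t−z̄)² = 60.6943
r_1 = -22.0751 / 60.6943 = -0.364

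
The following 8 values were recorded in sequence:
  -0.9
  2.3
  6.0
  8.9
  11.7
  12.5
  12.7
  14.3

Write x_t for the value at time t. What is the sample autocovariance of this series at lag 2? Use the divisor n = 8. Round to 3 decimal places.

6.446

Mean x̄ = (-0.9 + 2.3 + 6.0 + 8.9 + 11.7 + 12.5 + 12.7 + 14.3)/8 = 8.4375
Deviations: -9.3375, -6.1375, -2.4375, 0.4625, 3.2625, 4.0625, 4.2625, 5.8625
Σ_{t=1}^{6}(x_t−x̄)(x_{t+2}−x̄) = 51.5709
γ_2 = 51.5709 / 8 = 6.446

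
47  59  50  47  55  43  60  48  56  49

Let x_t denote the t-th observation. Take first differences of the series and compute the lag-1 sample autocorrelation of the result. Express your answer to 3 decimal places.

First differences Δx: 12, -9, -3, 8, -12, 17, -12, 8, -7
Mean of differences = 0.2222
Numerator Σ(Δx_t−Δx̄)(Δx_{t+1}−Δx̄) = -760.3827
Denominator Σ(Δx_t−Δx̄)² = 987.5556
r_1(Δx) = -760.3827 / 987.5556 = -0.770

-0.770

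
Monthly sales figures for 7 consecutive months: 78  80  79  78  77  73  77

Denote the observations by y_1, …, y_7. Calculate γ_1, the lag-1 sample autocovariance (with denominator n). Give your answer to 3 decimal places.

Mean ȳ = (78 + 80 + 79 + 78 + 77 + 73 + 77)/7 = 77.4286
Deviations: 0.5714, 2.5714, 1.5714, 0.5714, -0.4286, -4.4286, -0.4286
Σ_{t=1}^{6}(y_t−ȳ)(y_{t+1}−ȳ) = 9.9592
γ_1 = 9.9592 / 7 = 1.423

1.423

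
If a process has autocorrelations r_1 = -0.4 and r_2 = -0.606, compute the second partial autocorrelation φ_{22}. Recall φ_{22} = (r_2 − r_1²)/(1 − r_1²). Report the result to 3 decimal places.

-0.912

φ_{22} = (r_2 − r_1²) / (1 − r_1²)
r_1² = (-0.4)² = 0.16
Numerator = -0.606 − 0.1600 = -0.7660; denominator = 1 − 0.1600 = 0.8400
φ_{22} = -0.7660 / 0.8400 = -0.912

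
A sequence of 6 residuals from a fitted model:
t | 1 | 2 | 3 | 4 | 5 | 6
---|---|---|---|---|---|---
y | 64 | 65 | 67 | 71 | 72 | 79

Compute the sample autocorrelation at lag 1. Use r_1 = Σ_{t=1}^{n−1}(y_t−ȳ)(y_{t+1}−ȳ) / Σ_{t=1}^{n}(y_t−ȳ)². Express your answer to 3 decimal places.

0.388

Mean ȳ = (64 + 65 + 67 + 71 + 72 + 79)/6 = 69.6667
Σ(y_t−ȳ)(y_{t+1}−ȳ) = (26.4444) + (12.4444) + (-3.5556) + (3.1111) + (21.7778) = 60.2222
Denominator Σ(y_t−ȳ)² = 155.3333
r_1 = 60.2222 / 155.3333 = 0.388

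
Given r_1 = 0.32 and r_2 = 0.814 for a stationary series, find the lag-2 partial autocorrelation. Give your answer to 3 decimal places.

φ_{22} = (r_2 − r_1²) / (1 − r_1²)
r_1² = (0.32)² = 0.1024
Numerator = 0.814 − 0.1024 = 0.7116; denominator = 1 − 0.1024 = 0.8976
φ_{22} = 0.7116 / 0.8976 = 0.793

0.793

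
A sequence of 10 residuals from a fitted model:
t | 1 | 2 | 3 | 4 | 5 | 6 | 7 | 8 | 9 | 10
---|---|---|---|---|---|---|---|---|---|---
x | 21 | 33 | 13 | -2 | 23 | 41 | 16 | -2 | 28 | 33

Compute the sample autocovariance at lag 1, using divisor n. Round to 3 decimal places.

0.884

Mean x̄ = (21 + 33 + 13 − 2 + 23 + 41 + 16 − 2 + 28 + 33)/10 = 20.4000
Σ_{t=1}^{9}(x_t−x̄)(x_{t+1}−x̄) = 8.8400
γ_1 = 8.8400 / 10 = 0.884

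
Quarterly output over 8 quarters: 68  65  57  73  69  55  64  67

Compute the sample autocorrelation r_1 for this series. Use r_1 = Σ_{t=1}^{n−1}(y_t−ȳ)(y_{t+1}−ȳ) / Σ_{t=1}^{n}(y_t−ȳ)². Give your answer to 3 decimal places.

Mean ȳ = (68 + 65 + 57 + 73 + 69 + 55 + 64 + 67)/8 = 64.7500
Deviations from mean: 3.2500, 0.2500, -7.7500, 8.2500, 4.2500, -9.7500, -0.7500, 2.2500
Numerator Σ_{t=1}^{7}(y_t−ȳ)(y_{t+1}−ȳ) = -65.8125
Denominator Σ(y_t−ȳ)² = 257.5000
r_1 = -65.8125 / 257.5000 = -0.256

-0.256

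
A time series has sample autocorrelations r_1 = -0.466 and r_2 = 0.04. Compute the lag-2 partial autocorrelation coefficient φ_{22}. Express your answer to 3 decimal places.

-0.226

φ_{22} = (r_2 − r_1²) / (1 − r_1²)
r_1² = (-0.466)² = 0.217156
Numerator = 0.04 − 0.2172 = -0.1772; denominator = 1 − 0.2172 = 0.7828
φ_{22} = -0.1772 / 0.7828 = -0.226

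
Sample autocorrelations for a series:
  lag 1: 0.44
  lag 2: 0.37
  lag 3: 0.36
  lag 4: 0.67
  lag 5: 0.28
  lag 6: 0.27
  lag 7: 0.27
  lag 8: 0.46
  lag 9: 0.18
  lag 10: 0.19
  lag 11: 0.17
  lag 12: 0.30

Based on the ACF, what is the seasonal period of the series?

4

The largest autocorrelation is r_4 = 0.67, with a weaker echo at lag 8 (0.46); the remaining lags stay at or below 0.44. The elevated value at lag 1 (0.44), dropping to 0.37 at lag 2, reflects decaying short-term dependence rather than seasonality.
The dominant spike at lag 4 indicates a seasonal period of 4.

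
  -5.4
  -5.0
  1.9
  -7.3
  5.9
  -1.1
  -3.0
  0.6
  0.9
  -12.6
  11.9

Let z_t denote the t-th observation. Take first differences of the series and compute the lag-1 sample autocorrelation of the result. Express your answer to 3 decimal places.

-0.526

First differences Δz: 0.4, 6.9, -9.2, 13.2, -7.0, -1.9, 3.6, 0.3, -13.5, 24.5
Mean of differences = 1.7300
Numerator Σ(Δz_t−Δz̄)(Δz_{t+1}−Δz̄) = -591.6649
Denominator Σ(Δz_t−Δz̄)² = 1124.8810
r_1(Δz) = -591.6649 / 1124.8810 = -0.526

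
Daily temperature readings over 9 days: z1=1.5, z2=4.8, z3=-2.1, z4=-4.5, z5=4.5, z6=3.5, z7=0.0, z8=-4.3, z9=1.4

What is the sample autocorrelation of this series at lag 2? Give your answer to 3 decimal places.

Mean z̄ = (1.5 + 4.8 − 2.1 − 4.5 + 4.5 + 3.5 + 0.0 − 4.3 + 1.4)/9 = 0.5333
Σ(z_t−z̄)(z_{t+2}−z̄) = (-2.5456) + (-21.4756) + (-10.4456) + (-14.9322) + (-2.1156) + (-14.3389) + (-0.4622) = -66.3156
Denominator Σ(z_t−z̄)² = 100.3400
r_2 = -66.3156 / 100.3400 = -0.661

-0.661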